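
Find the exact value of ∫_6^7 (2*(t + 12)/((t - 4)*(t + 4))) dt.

Factor the denominator: t**2 - 16 = (t + 4)(t - 4).
Partial fractions: 2*(t + 12)/((t - 4)*(t + 4)) = -2/(t + 4) + 4/(t - 4).
An antiderivative is F(t) = 4*log(t - 4) - 2*log(t + 4).
Then F(7) - F(6) = (-2*log(11) + 4*log(3)) - (log(4/25)) = -2*log(11) - 2*log(2) + 2*log(5) + 4*log(3).

-2*log(11) - 2*log(2) + 2*log(5) + 4*log(3)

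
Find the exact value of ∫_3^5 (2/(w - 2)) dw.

log(9)

An antiderivative is F(w) = 2*log(w - 2).
Then F(5) - F(3) = (log(9)) - (0) = log(9).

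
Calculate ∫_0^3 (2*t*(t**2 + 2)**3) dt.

14625/4

Let u = t**2 + 2, so du = 2*t dt. When t = 0, u = 2; when t = 3, u = 11.
The integral becomes ∫ u**3 du from 2 to 11, with antiderivative u**4/4.
Back in t: F(t) = (t**2 + 2)**4/4.
Then F(3) - F(0) = (14641/4) - (4) = 14625/4.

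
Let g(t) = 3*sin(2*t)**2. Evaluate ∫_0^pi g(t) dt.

3*pi/2

Use the identity sin^2(2*t) = (1 - cos(4*t))/2.
An antiderivative is F(t) = 3*t/2 - 3*sin(4*t)/8.
Then F(pi) - F(0) = (3*pi/2) - (0) = 3*pi/2.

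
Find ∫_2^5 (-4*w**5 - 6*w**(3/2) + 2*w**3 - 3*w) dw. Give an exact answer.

By the power rule, an antiderivative is F(w) = -2*w**6/3 - 12*w**(5/2)/5 + w**4/2 - 3*w**2/2.
Then F(5) - F(2) = (-30425/3 - 60*sqrt(5)) - (-122/3 - 48*sqrt(2)/5) = -10101 - 60*sqrt(5) + 48*sqrt(2)/5.

-10101 - 60*sqrt(5) + 48*sqrt(2)/5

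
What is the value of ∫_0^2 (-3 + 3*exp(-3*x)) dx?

An antiderivative is F(x) = -3*x - exp(-3*x).
Then F(2) - F(0) = (-6 - exp(-6)) - (-1) = -5 - exp(-6).

-5 - exp(-6)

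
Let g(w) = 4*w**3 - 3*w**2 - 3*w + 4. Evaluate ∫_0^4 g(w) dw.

184

By the power rule, an antiderivative is F(w) = w**4 - w**3 - 3*w**2/2 + 4*w.
Then F(4) - F(0) = (184) - (0) = 184.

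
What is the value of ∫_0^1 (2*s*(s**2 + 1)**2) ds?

Let u = s**2 + 1, so du = 2*s ds. When s = 0, u = 1; when s = 1, u = 2.
The integral becomes ∫ u**2 du from 1 to 2, with antiderivative u**3/3.
Back in s: F(s) = (s**2 + 1)**3/3.
Then F(1) - F(0) = (8/3) - (1/3) = 7/3.

7/3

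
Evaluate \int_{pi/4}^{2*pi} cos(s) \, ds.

-sqrt(2)/2

An antiderivative is F(s) = sin(s).
Then F(2*pi) - F(pi/4) = (0) - (sqrt(2)/2) = -sqrt(2)/2.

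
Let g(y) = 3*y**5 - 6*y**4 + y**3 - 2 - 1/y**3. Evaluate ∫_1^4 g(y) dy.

By the power rule, an antiderivative is F(y) = y**6/2 - 6*y**5/5 + y**4/4 - 2*y + 1/(2*y**2).
Then F(4) - F(1) = (140037/160) - (-39/20) = 140349/160.

140349/160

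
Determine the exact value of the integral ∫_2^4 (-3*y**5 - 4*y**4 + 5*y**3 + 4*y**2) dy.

By the power rule, an antiderivative is F(y) = -y**6/2 - 4*y**5/5 + 5*y**4/4 + 4*y**3/3.
Then F(4) - F(2) = (-36928/15) - (-404/15) = -36524/15.

-36524/15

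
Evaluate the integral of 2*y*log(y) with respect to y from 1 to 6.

Integrate by parts once (u = ln y, dv = 2*y dy).
An antiderivative is F(y) = y**2*(2*log(y) - 1)/2.
Then F(6) - F(1) = (-18 + 36*log(2) + 36*log(3)) - (-1/2) = -35/2 + 36*log(2) + 36*log(3).

-35/2 + 36*log(2) + 36*log(3)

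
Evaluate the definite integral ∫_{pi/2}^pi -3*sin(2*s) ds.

An antiderivative is F(s) = 3*cos(2*s)/2.
Then F(pi) - F(pi/2) = (3/2) - (-3/2) = 3.

3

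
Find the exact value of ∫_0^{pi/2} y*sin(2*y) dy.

pi/4

Integrate by parts once (u = y, dv = sin(2*y) dy).
An antiderivative is F(y) = -y*cos(2*y)/2 + sin(2*y)/4.
Then F(pi/2) - F(0) = (pi/4) - (0) = pi/4.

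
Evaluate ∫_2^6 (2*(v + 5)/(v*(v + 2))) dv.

-3*log(2) + 5*log(3)

Factor the denominator: v**2 + 2*v = (v + 2)v.
Partial fractions: 2*(v + 5)/(v*(v + 2)) = -3/(v + 2) + 5/v.
An antiderivative is F(v) = 5*log(v) - 3*log(v + 2).
Then F(6) - F(2) = (-4*log(2) + 5*log(3)) - (-log(2)) = -3*log(2) + 5*log(3).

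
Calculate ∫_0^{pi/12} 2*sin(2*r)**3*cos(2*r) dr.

Let u = sin(2*r), so du = 2*cos(2*r) dr. When r = 0, u = 0; when r = pi/12, u = 1/2.
The integral becomes ∫ u**3 du from 0 to 1/2, with antiderivative u**4/4.
Back in r: F(r) = sin(2*r)**4/4.
Then F(pi/12) - F(0) = (1/64) - (0) = 1/64.

1/64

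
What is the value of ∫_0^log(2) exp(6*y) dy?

21/2

Let u = exp(y), so du = exp(y) dy. When y = 0, u = 1; when y = log(2), u = 2.
The integral becomes ∫ u**5 du from 1 to 2, with antiderivative u**6/6.
Back in y: F(y) = exp(6*y)/6.
Then F(log(2)) - F(0) = (32/3) - (1/6) = 21/2.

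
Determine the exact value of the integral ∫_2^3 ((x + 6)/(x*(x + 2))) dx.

Factor the denominator: x**2 + 2*x = (x + 2)x.
Partial fractions: (x + 6)/(x*(x + 2)) = -2/(x + 2) + 3/x.
An antiderivative is F(x) = 3*log(x) - 2*log(x + 2).
Then F(3) - F(2) = (log(27/25)) - (-log(2)) = log(54/25).

log(54/25)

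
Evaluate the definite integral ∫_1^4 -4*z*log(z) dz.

15 - 64*log(2)

Integrate by parts once (u = ln z, dv = -4*z dz).
An antiderivative is F(z) = -z**2*(2*log(z) - 1).
Then F(4) - F(1) = (16 - 64*log(2)) - (1) = 15 - 64*log(2).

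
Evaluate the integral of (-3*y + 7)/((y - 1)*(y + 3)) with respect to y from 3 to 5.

Factor the denominator: y**2 + 2*y - 3 = (y + 3)(y - 1).
Partial fractions: (-3*y + 7)/((y - 1)*(y + 3)) = -4/(y + 3) + 1/(y - 1).
An antiderivative is F(y) = log(y - 1) - 4*log(y + 3).
Then F(5) - F(3) = (-10*log(2)) - (-4*log(3) - 3*log(2)) = -7*log(2) + 4*log(3).

-7*log(2) + 4*log(3)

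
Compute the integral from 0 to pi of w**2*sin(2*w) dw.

Integrate by parts twice (u = w^2, dv = sin(2*w) dw).
An antiderivative is F(w) = -w**2*cos(2*w)/2 + w*sin(2*w)/2 + cos(2*w)/4.
Then F(pi) - F(0) = (1/4 - pi**2/2) - (1/4) = -pi**2/2.

-pi**2/2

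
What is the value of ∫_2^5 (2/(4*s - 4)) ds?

log(2)

An antiderivative is F(s) = log(4*s - 4)/2.
Then F(5) - F(2) = (log(4)) - (log(2)) = log(2).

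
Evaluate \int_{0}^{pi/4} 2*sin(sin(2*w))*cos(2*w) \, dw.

1 - cos(1)

Let u = sin(2*w), so du = 2*cos(2*w) dw. When w = 0, u = 0; when w = pi/4, u = 1.
The integral becomes ∫ sin(u) du from 0 to 1, with antiderivative -cos(u).
Back in w: F(w) = -cos(sin(2*w)).
Then F(pi/4) - F(0) = (-cos(1)) - (-1) = 1 - cos(1).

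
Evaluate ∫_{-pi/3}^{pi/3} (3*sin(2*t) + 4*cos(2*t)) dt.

2*sqrt(3)

An antiderivative is F(t) = 2*sin(2*t) - 3*cos(2*t)/2.
Then F(pi/3) - F(-pi/3) = (3/4 + sqrt(3)) - (3/4 - sqrt(3)) = 2*sqrt(3).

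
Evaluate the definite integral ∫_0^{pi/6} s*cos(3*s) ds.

Integrate by parts once (u = s, dv = cos(3*s) ds).
An antiderivative is F(s) = s*sin(3*s)/3 + cos(3*s)/9.
Then F(pi/6) - F(0) = (pi/18) - (1/9) = -1/9 + pi/18.

-1/9 + pi/18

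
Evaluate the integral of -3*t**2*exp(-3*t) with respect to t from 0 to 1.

-2/9 + 17*exp(-3)/9

Integrate by parts twice (u = t^2, dv = -3*exp(-3*t) dt).
An antiderivative is F(t) = (9*t**2 + 6*t + 2)*exp(-3*t)/9.
Then F(1) - F(0) = (17*exp(-3)/9) - (2/9) = -2/9 + 17*exp(-3)/9.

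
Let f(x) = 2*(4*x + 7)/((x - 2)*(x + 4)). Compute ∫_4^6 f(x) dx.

Factor the denominator: x**2 + 2*x - 8 = (x + 4)(x - 2).
Partial fractions: 2*(4*x + 7)/((x - 2)*(x + 4)) = 3/(x + 4) + 5/(x - 2).
An antiderivative is F(x) = 5*log(x - 2) + 3*log(x + 4).
Then F(6) - F(4) = (3*log(5) + 13*log(2)) - (14*log(2)) = -log(2) + 3*log(5).

-log(2) + 3*log(5)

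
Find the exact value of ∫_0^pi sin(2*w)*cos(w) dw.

Use the identity sin(2*w)cos(w) = [sin(3*w) + sin(w)]/2.
An antiderivative is F(w) = -cos(w)/2 - cos(3*w)/6.
Then F(pi) - F(0) = (2/3) - (-2/3) = 4/3.

4/3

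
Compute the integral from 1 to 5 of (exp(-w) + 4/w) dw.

An antiderivative is F(w) = 4*log(w) - exp(-w).
Then F(5) - F(1) = (-exp(-5) + 4*log(5)) - (-exp(-1)) = -exp(-5) + exp(-1) + 4*log(5).

-exp(-5) + exp(-1) + 4*log(5)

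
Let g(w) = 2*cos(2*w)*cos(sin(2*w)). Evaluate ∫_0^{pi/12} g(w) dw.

Let u = sin(2*w), so du = 2*cos(2*w) dw. When w = 0, u = 0; when w = pi/12, u = 1/2.
The integral becomes ∫ cos(u) du from 0 to 1/2, with antiderivative sin(u).
Back in w: F(w) = sin(sin(2*w)).
Then F(pi/12) - F(0) = (sin(1/2)) - (0) = sin(1/2).

sin(1/2)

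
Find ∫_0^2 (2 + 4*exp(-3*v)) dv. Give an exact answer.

16/3 - 4*exp(-6)/3

An antiderivative is F(v) = 2*v - 4*exp(-3*v)/3.
Then F(2) - F(0) = (4 - 4*exp(-6)/3) - (-4/3) = 16/3 - 4*exp(-6)/3.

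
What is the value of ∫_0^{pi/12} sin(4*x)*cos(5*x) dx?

-4/9 + 11*sqrt(2)/72 + sqrt(6)/8

Use the identity sin(4*x)cos(5*x) = [sin(9*x) + sin(-x)]/2.
An antiderivative is F(x) = cos(x)/2 - cos(9*x)/18.
Then F(pi/12) - F(0) = (11*sqrt(2)/72 + sqrt(6)/8) - (4/9) = -4/9 + 11*sqrt(2)/72 + sqrt(6)/8.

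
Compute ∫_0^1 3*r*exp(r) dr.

3

Integrate by parts once (u = r, dv = 3*exp(r) dr).
An antiderivative is F(r) = (3*r - 3)*exp(r).
Then F(1) - F(0) = (0) - (-3) = 3.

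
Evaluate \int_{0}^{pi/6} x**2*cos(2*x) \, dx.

-sqrt(3)/8 + sqrt(3)*pi**2/144 + pi/24

Integrate by parts twice (u = x^2, dv = cos(2*x) dx).
An antiderivative is F(x) = x**2*sin(2*x)/2 + x*cos(2*x)/2 - sin(2*x)/4.
Then F(pi/6) - F(0) = (-sqrt(3)/8 + sqrt(3)*pi**2/144 + pi/24) - (0) = -sqrt(3)/8 + sqrt(3)*pi**2/144 + pi/24.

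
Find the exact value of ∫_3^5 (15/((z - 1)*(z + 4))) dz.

Factor the denominator: z**2 + 3*z - 4 = (z + 4)(z - 1).
Partial fractions: 15/((z - 1)*(z + 4)) = -3/(z + 4) + 3/(z - 1).
An antiderivative is F(z) = 3*log(z - 1) - 3*log(z + 4).
Then F(5) - F(3) = (-6*log(3) + 6*log(2)) - (-3*log(7) + 3*log(2)) = -6*log(3) + 3*log(2) + 3*log(7).

-6*log(3) + 3*log(2) + 3*log(7)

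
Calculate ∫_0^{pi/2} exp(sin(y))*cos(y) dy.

Let u = sin(y), so du = cos(y) dy. When y = 0, u = 0; when y = pi/2, u = 1.
The integral becomes ∫ exp(u) du from 0 to 1, with antiderivative exp(u).
Back in y: F(y) = exp(sin(y)).
Then F(pi/2) - F(0) = (E) - (1) = -1 + E.

-1 + E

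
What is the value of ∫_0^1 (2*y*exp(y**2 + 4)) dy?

Let u = y**2 + 4, so du = 2*y dy. When y = 0, u = 4; when y = 1, u = 5.
The integral becomes ∫ exp(u) du from 4 to 5, with antiderivative exp(u).
Back in y: F(y) = exp(y**2 + 4).
Then F(1) - F(0) = (exp(5)) - (exp(4)) = -exp(4) + exp(5).

-exp(4) + exp(5)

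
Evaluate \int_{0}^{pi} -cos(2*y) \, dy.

An antiderivative is F(y) = -sin(2*y)/2.
Then F(pi) - F(0) = (0) - (0) = 0.

0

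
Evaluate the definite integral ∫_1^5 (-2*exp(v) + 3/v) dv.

-2*exp(5) + 3*log(5) + 2*exp(1)

An antiderivative is F(v) = -2*exp(v) + 3*log(v).
Then F(5) - F(1) = (-2*exp(5) + 3*log(5)) - (-2*exp(1)) = -2*exp(5) + 3*log(5) + 2*exp(1).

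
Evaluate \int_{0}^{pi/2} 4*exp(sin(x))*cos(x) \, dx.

-4 + 4*E

Let u = sin(x), so du = cos(x) dx. When x = 0, u = 0; when x = pi/2, u = 1.
The integral becomes 4·∫ exp(u) du from 0 to 1, with antiderivative 4*exp(u).
Back in x: F(x) = 4*exp(sin(x)).
Then F(pi/2) - F(0) = (4*E) - (4) = -4 + 4*E.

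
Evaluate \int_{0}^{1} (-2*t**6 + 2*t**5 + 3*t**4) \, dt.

68/105

By the power rule, an antiderivative is F(t) = -2*t**7/7 + t**6/3 + 3*t**5/5.
Then F(1) - F(0) = (68/105) - (0) = 68/105.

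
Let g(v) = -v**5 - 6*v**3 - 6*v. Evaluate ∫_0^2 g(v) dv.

-140/3

By the power rule, an antiderivative is F(v) = -v**6/6 - 3*v**4/2 - 3*v**2.
Then F(2) - F(0) = (-140/3) - (0) = -140/3.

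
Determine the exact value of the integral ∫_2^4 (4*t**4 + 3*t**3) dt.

4868/5

By the power rule, an antiderivative is F(t) = 4*t**5/5 + 3*t**4/4.
Then F(4) - F(2) = (5056/5) - (188/5) = 4868/5.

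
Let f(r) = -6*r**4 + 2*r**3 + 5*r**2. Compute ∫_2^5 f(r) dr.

By the power rule, an antiderivative is F(r) = -6*r**5/5 + r**4/2 + 5*r**3/3.
Then F(5) - F(2) = (-19375/6) - (-256/15) = -32121/10.

-32121/10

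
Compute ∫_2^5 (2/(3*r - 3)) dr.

4*log(2)/3

An antiderivative is F(r) = 2*log(3*r - 3)/3.
Then F(5) - F(2) = (2*log(12)/3) - (2*log(3)/3) = 4*log(2)/3.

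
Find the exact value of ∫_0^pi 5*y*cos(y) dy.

-10

Integrate by parts once (u = y, dv = 5*cos(y) dy).
An antiderivative is F(y) = 5*y*sin(y) + 5*cos(y).
Then F(pi) - F(0) = (-5) - (5) = -10.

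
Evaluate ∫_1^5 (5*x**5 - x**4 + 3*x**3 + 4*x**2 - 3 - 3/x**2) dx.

195212/15

By the power rule, an antiderivative is F(x) = 5*x**6/6 - x**5/5 + 3*x**4/4 + 4*x**3/3 - 3*x + 3/x.
Then F(5) - F(1) = (260337/20) - (163/60) = 195212/15.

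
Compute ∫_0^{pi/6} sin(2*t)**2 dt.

Use the identity sin^2(2*t) = (1 - cos(4*t))/2.
An antiderivative is F(t) = t/2 - sin(4*t)/8.
Then F(pi/6) - F(0) = (-sqrt(3)/16 + pi/12) - (0) = -sqrt(3)/16 + pi/12.

-sqrt(3)/16 + pi/12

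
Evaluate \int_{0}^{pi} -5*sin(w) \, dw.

-10

An antiderivative is F(w) = 5*cos(w).
Then F(pi) - F(0) = (-5) - (5) = -10.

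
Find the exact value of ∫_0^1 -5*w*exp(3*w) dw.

-10*exp(3)/9 - 5/9

Integrate by parts once (u = w, dv = -5*exp(3*w) dw).
An antiderivative is F(w) = (-15*w + 5)*exp(3*w)/9.
Then F(1) - F(0) = (-10*exp(3)/9) - (5/9) = -10*exp(3)/9 - 5/9.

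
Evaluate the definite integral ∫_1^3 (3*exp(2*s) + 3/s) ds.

-3*exp(2)/2 + log(27) + 3*exp(6)/2

An antiderivative is F(s) = 3*exp(2*s)/2 + 3*log(s).
Then F(3) - F(1) = (log(27) + 3*exp(6)/2) - (3*exp(2)/2) = -3*exp(2)/2 + log(27) + 3*exp(6)/2.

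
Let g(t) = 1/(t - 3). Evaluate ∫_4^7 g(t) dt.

log(4)

An antiderivative is F(t) = log(t - 3).
Then F(7) - F(4) = (log(4)) - (0) = log(4).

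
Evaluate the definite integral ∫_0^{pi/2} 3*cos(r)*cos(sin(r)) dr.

Let u = sin(r), so du = cos(r) dr. When r = 0, u = 0; when r = pi/2, u = 1.
The integral becomes 3·∫ cos(u) du from 0 to 1, with antiderivative 3*sin(u).
Back in r: F(r) = 3*sin(sin(r)).
Then F(pi/2) - F(0) = (3*sin(1)) - (0) = 3*sin(1).

3*sin(1)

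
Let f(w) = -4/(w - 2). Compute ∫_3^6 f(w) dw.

-8*log(2)

An antiderivative is F(w) = -4*log(w - 2).
Then F(6) - F(3) = (-8*log(2)) - (0) = -8*log(2).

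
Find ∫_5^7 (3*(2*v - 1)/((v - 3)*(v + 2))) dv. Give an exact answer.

-3*log(7) + 3*log(2) + 6*log(3)

Factor the denominator: v**2 - v - 6 = (v + 2)(v - 3).
Partial fractions: 3*(2*v - 1)/((v - 3)*(v + 2)) = 3/(v + 2) + 3/(v - 3).
An antiderivative is F(v) = 3*log(v - 3) + 3*log(v + 2).
Then F(7) - F(5) = (6*log(2) + 6*log(3)) - (3*log(2) + 3*log(7)) = -3*log(7) + 3*log(2) + 6*log(3).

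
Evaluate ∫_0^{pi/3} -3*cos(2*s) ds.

-3*sqrt(3)/4

An antiderivative is F(s) = -3*sin(2*s)/2.
Then F(pi/3) - F(0) = (-3*sqrt(3)/4) - (0) = -3*sqrt(3)/4.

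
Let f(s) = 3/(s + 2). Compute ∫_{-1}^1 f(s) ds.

An antiderivative is F(s) = 3*log(s + 2).
Then F(1) - F(-1) = (log(27)) - (0) = log(27).

log(27)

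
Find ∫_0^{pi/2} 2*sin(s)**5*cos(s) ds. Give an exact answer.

Let u = sin(s), so du = cos(s) ds. When s = 0, u = 0; when s = pi/2, u = 1.
The integral becomes 2·∫ u**5 du from 0 to 1, with antiderivative u**6/3.
Back in s: F(s) = sin(s)**6/3.
Then F(pi/2) - F(0) = (1/3) - (0) = 1/3.

1/3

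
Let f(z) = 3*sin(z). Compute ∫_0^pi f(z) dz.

6

An antiderivative is F(z) = -3*cos(z).
Then F(pi) - F(0) = (3) - (-3) = 6.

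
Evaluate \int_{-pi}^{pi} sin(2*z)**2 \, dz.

Use the identity sin^2(2*z) = (1 - cos(4*z))/2.
An antiderivative is F(z) = z/2 - sin(4*z)/8.
Then F(pi) - F(-pi) = (pi/2) - (-pi/2) = pi.

pi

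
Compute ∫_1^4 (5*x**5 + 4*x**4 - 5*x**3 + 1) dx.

By the power rule, an antiderivative is F(x) = 5*x**6/6 + 4*x**5/5 - 5*x**4/4 + x.
Then F(4) - F(1) = (58748/15) - (83/60) = 78303/20.

78303/20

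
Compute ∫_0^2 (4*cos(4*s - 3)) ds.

Let u = 4*s - 3, so du = 4 ds. When s = 0, u = -3; when s = 2, u = 5.
The integral becomes ∫ cos(u) du from -3 to 5, with antiderivative sin(u).
Back in s: F(s) = sin(4*s - 3).
Then F(2) - F(0) = (sin(5)) - (-sin(3)) = sin(5) + sin(3).

sin(5) + sin(3)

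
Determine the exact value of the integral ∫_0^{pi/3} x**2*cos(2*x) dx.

Integrate by parts twice (u = x^2, dv = cos(2*x) dx).
An antiderivative is F(x) = x**2*sin(2*x)/2 + x*cos(2*x)/2 - sin(2*x)/4.
Then F(pi/3) - F(0) = (-pi/12 - sqrt(3)/8 + sqrt(3)*pi**2/36) - (0) = -pi/12 - sqrt(3)/8 + sqrt(3)*pi**2/36.

-pi/12 - sqrt(3)/8 + sqrt(3)*pi**2/36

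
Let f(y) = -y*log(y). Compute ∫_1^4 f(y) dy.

15/4 - 16*log(2)

Integrate by parts once (u = ln y, dv = -y dy).
An antiderivative is F(y) = -y**2*(2*log(y) - 1)/4.
Then F(4) - F(1) = (4 - 16*log(2)) - (1/4) = 15/4 - 16*log(2).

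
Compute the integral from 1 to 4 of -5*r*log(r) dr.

75/4 - 80*log(2)

Integrate by parts once (u = ln r, dv = -5*r dr).
An antiderivative is F(r) = -5*r**2*(2*log(r) - 1)/4.
Then F(4) - F(1) = (20 - 80*log(2)) - (5/4) = 75/4 - 80*log(2).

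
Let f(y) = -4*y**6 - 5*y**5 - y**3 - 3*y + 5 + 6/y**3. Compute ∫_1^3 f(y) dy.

-13126/7

By the power rule, an antiderivative is F(y) = -4*y**7/7 - 5*y**6/6 - y**4/4 - 3*y**2/2 + 5*y - 3/y**2.
Then F(3) - F(1) = (-157609/84) - (-97/84) = -13126/7.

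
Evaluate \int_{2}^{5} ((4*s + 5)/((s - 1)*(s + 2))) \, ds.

Factor the denominator: s**2 + s - 2 = (s + 2)(s - 1).
Partial fractions: (4*s + 5)/((s - 1)*(s + 2)) = 1/(s + 2) + 3/(s - 1).
An antiderivative is F(s) = 3*log(s - 1) + log(s + 2).
Then F(5) - F(2) = (log(7) + 6*log(2)) - (log(4)) = log(7) + 4*log(2).

log(7) + 4*log(2)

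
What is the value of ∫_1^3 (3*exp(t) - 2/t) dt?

An antiderivative is F(t) = 3*exp(t) - 2*log(t).
Then F(3) - F(1) = (-log(9) + 3*exp(3)) - (3*exp(1)) = -3*exp(1) - log(9) + 3*exp(3).

-3*exp(1) - log(9) + 3*exp(3)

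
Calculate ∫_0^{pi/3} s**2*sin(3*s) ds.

Integrate by parts twice (u = s^2, dv = sin(3*s) ds).
An antiderivative is F(s) = -s**2*cos(3*s)/3 + 2*s*sin(3*s)/9 + 2*cos(3*s)/27.
Then F(pi/3) - F(0) = (-2/27 + pi**2/27) - (2/27) = -4/27 + pi**2/27.

-4/27 + pi**2/27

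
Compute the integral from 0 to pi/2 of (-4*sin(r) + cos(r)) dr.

-3

An antiderivative is F(r) = sin(r) + 4*cos(r).
Then F(pi/2) - F(0) = (1) - (4) = -3.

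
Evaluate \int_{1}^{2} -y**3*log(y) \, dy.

Integrate by parts once (u = ln y, dv = -y**3 dy).
An antiderivative is F(y) = -y**4*(4*log(y) - 1)/16.
Then F(2) - F(1) = (1 - log(16)) - (1/16) = 15/16 - log(16).

15/16 - log(16)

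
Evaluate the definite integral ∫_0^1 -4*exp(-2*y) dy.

An antiderivative is F(y) = 2*exp(-2*y).
Then F(1) - F(0) = (2*exp(-2)) - (2) = -2 + 2*exp(-2).

-2 + 2*exp(-2)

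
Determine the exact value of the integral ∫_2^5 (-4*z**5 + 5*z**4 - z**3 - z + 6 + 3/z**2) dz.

-148497/20

By the power rule, an antiderivative is F(z) = -2*z**6/3 + z**5 - z**4/4 - z**2/2 + 6*z - 3/z.
Then F(5) - F(2) = (-445861/60) - (-37/6) = -148497/20.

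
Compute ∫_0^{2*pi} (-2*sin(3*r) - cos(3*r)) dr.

An antiderivative is F(r) = -sin(3*r)/3 + 2*cos(3*r)/3.
Then F(2*pi) - F(0) = (2/3) - (2/3) = 0.

0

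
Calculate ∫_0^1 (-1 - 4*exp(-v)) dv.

-5 + 4*exp(-1)

An antiderivative is F(v) = -v + 4*exp(-v).
Then F(1) - F(0) = (-1 + 4*exp(-1)) - (4) = -5 + 4*exp(-1).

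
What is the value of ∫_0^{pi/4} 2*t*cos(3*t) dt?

-2/9 - sqrt(2)/9 + sqrt(2)*pi/12

Integrate by parts once (u = t, dv = 2*cos(3*t) dt).
An antiderivative is F(t) = 2*t*sin(3*t)/3 + 2*cos(3*t)/9.
Then F(pi/4) - F(0) = (sqrt(2)*(-4 + 3*pi)/36) - (2/9) = -2/9 - sqrt(2)/9 + sqrt(2)*pi/12.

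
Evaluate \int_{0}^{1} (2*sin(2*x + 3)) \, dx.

Let u = 2*x + 3, so du = 2 dx. When x = 0, u = 3; when x = 1, u = 5.
The integral becomes ∫ sin(u) du from 3 to 5, with antiderivative -cos(u).
Back in x: F(x) = -cos(2*x + 3).
Then F(1) - F(0) = (-cos(5)) - (-cos(3)) = cos(3) - cos(5).

cos(3) - cos(5)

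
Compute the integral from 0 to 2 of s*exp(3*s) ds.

1/9 + 5*exp(6)/9

Integrate by parts once (u = s, dv = exp(3*s) ds).
An antiderivative is F(s) = (3*s - 1)*exp(3*s)/9.
Then F(2) - F(0) = (5*exp(6)/9) - (-1/9) = 1/9 + 5*exp(6)/9.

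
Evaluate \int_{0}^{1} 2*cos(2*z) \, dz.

sin(2)

Let u = 2*z, so du = 2 dz. When z = 0, u = 0; when z = 1, u = 2.
The integral becomes ∫ cos(u) du from 0 to 2, with antiderivative sin(u).
Back in z: F(z) = sin(2*z).
Then F(1) - F(0) = (sin(2)) - (0) = sin(2).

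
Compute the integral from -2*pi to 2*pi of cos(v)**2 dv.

Use the identity cos^2(v) = (1 + cos(2*v))/2.
An antiderivative is F(v) = v/2 + sin(2*v)/4.
Then F(2*pi) - F(-2*pi) = (pi) - (-pi) = 2*pi.

2*pi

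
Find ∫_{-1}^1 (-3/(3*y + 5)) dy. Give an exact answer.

-log(4)

An antiderivative is F(y) = -log(3*y + 5).
Then F(1) - F(-1) = (-log(8)) - (-log(2)) = -log(4).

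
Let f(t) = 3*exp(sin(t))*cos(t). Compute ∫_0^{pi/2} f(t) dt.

Let u = sin(t), so du = cos(t) dt. When t = 0, u = 0; when t = pi/2, u = 1.
The integral becomes 3·∫ exp(u) du from 0 to 1, with antiderivative 3*exp(u).
Back in t: F(t) = 3*exp(sin(t)).
Then F(pi/2) - F(0) = (3*E) - (3) = -3 + 3*E.

-3 + 3*E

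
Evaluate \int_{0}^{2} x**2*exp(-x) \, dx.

2 - 10*exp(-2)

Integrate by parts twice (u = x^2, dv = exp(-x) dx).
An antiderivative is F(x) = (-x**2 - 2*x - 2)*exp(-x).
Then F(2) - F(0) = (-10*exp(-2)) - (-2) = 2 - 10*exp(-2).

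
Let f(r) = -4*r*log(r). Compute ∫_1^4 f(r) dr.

Integrate by parts once (u = ln r, dv = -4*r dr).
An antiderivative is F(r) = -r**2*(2*log(r) - 1).
Then F(4) - F(1) = (16 - 64*log(2)) - (1) = 15 - 64*log(2).

15 - 64*log(2)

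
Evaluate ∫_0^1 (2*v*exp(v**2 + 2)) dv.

-exp(2) + exp(3)

Let u = v**2 + 2, so du = 2*v dv. When v = 0, u = 2; when v = 1, u = 3.
The integral becomes ∫ exp(u) du from 2 to 3, with antiderivative exp(u).
Back in v: F(v) = exp(v**2 + 2).
Then F(1) - F(0) = (exp(3)) - (exp(2)) = -exp(2) + exp(3).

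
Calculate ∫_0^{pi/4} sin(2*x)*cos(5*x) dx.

Use the identity sin(2*x)cos(5*x) = [sin(7*x) + sin(-3*x)]/2.
An antiderivative is F(x) = cos(3*x)/6 - cos(7*x)/14.
Then F(pi/4) - F(0) = (-5*sqrt(2)/42) - (2/21) = -5*sqrt(2)/42 - 2/21.

-5*sqrt(2)/42 - 2/21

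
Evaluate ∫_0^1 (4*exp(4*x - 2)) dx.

2*sinh(2)

Let u = 4*x - 2, so du = 4 dx. When x = 0, u = -2; when x = 1, u = 2.
The integral becomes ∫ exp(u) du from -2 to 2, with antiderivative exp(u).
Back in x: F(x) = exp(4*x - 2).
Then F(1) - F(0) = (exp(2)) - (exp(-2)) = 2*sinh(2).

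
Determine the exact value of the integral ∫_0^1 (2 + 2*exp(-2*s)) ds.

An antiderivative is F(s) = 2*s - exp(-2*s).
Then F(1) - F(0) = (2 - exp(-2)) - (-1) = 3 - exp(-2).

3 - exp(-2)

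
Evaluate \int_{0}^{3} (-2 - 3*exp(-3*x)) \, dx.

-7 + exp(-9)

An antiderivative is F(x) = -2*x + exp(-3*x).
Then F(3) - F(0) = (-6 + exp(-9)) - (1) = -7 + exp(-9).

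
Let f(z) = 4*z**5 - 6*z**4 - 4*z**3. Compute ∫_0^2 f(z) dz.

-176/15

By the power rule, an antiderivative is F(z) = 2*z**6/3 - 6*z**5/5 - z**4.
Then F(2) - F(0) = (-176/15) - (0) = -176/15.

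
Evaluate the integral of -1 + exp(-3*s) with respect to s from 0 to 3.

An antiderivative is F(s) = -s - exp(-3*s)/3.
Then F(3) - F(0) = (-3 - exp(-9)/3) - (-1/3) = -8/3 - exp(-9)/3.

-8/3 - exp(-9)/3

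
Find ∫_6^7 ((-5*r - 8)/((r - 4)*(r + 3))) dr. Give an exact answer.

Factor the denominator: r**2 - r - 12 = (r + 3)(r - 4).
Partial fractions: (-5*r - 8)/((r - 4)*(r + 3)) = -1/(r + 3) - 4/(r - 4).
An antiderivative is F(r) = -4*log(r - 4) - log(r + 3).
Then F(7) - F(6) = (-4*log(3) - log(5) - log(2)) - (-4*log(2) - 2*log(3)) = log(8/45).

log(8/45)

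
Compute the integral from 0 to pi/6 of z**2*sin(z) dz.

-2 - sqrt(3)*pi**2/72 + pi/6 + sqrt(3)

Integrate by parts twice (u = z^2, dv = sin(z) dz).
An antiderivative is F(z) = -z**2*cos(z) + 2*z*sin(z) + 2*cos(z).
Then F(pi/6) - F(0) = (-sqrt(3)*pi**2/72 + pi/6 + sqrt(3)) - (2) = -2 - sqrt(3)*pi**2/72 + pi/6 + sqrt(3).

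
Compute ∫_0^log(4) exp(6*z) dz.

Let u = exp(z), so du = exp(z) dz. When z = 0, u = 1; when z = log(4), u = 4.
The integral becomes ∫ u**5 du from 1 to 4, with antiderivative u**6/6.
Back in z: F(z) = exp(6*z)/6.
Then F(log(4)) - F(0) = (2048/3) - (1/6) = 1365/2.

1365/2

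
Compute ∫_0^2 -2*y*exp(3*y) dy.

Integrate by parts once (u = y, dv = -2*exp(3*y) dy).
An antiderivative is F(y) = (-6*y + 2)*exp(3*y)/9.
Then F(2) - F(0) = (-10*exp(6)/9) - (2/9) = -10*exp(6)/9 - 2/9.

-10*exp(6)/9 - 2/9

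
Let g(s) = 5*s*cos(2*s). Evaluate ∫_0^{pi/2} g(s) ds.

-5/2

Integrate by parts once (u = s, dv = 5*cos(2*s) ds).
An antiderivative is F(s) = 5*s*sin(2*s)/2 + 5*cos(2*s)/4.
Then F(pi/2) - F(0) = (-5/4) - (5/4) = -5/2.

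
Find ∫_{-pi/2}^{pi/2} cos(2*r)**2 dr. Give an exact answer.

Use the identity cos^2(2*r) = (1 + cos(4*r))/2.
An antiderivative is F(r) = r/2 + sin(4*r)/8.
Then F(pi/2) - F(-pi/2) = (pi/4) - (-pi/4) = pi/2.

pi/2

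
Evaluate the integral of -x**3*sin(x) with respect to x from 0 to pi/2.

6 - 3*pi**2/4

Integrate by parts 3 times (u = x^3, dv = -sin(x) dx).
An antiderivative is F(x) = x**3*cos(x) - 3*x**2*sin(x) - 6*x*cos(x) + 6*sin(x).
Then F(pi/2) - F(0) = (6 - 3*pi**2/4) - (0) = 6 - 3*pi**2/4.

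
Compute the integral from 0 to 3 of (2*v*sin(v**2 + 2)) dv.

cos(2) - cos(11)

Let u = v**2 + 2, so du = 2*v dv. When v = 0, u = 2; when v = 3, u = 11.
The integral becomes ∫ sin(u) du from 2 to 11, with antiderivative -cos(u).
Back in v: F(v) = -cos(v**2 + 2).
Then F(3) - F(0) = (-cos(11)) - (-cos(2)) = cos(2) - cos(11).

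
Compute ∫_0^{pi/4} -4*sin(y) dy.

-4 + 2*sqrt(2)

An antiderivative is F(y) = 4*cos(y).
Then F(pi/4) - F(0) = (2*sqrt(2)) - (4) = -4 + 2*sqrt(2).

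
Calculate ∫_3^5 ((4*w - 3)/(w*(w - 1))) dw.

-3*log(3) + log(2) + 3*log(5)

Factor the denominator: w**2 - w = w(w - 1).
Partial fractions: (4*w - 3)/(w*(w - 1)) = 3/w + 1/(w - 1).
An antiderivative is F(w) = 3*log(w) + log(w - 1).
Then F(5) - F(3) = (2*log(2) + 3*log(5)) - (log(54)) = -3*log(3) + log(2) + 3*log(5).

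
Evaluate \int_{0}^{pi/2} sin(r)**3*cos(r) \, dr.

1/4

Let u = sin(r), so du = cos(r) dr. When r = 0, u = 0; when r = pi/2, u = 1.
The integral becomes ∫ u**3 du from 0 to 1, with antiderivative u**4/4.
Back in r: F(r) = sin(r)**4/4.
Then F(pi/2) - F(0) = (1/4) - (0) = 1/4.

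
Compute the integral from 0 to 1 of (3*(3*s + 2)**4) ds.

Let u = 3*s + 2, so du = 3 ds. When s = 0, u = 2; when s = 1, u = 5.
The integral becomes ∫ u**4 du from 2 to 5, with antiderivative u**5/5.
Back in s: F(s) = (3*s + 2)**5/5.
Then F(1) - F(0) = (625) - (32/5) = 3093/5.

3093/5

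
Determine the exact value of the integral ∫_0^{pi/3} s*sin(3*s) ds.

pi/9

Integrate by parts once (u = s, dv = sin(3*s) ds).
An antiderivative is F(s) = -s*cos(3*s)/3 + sin(3*s)/9.
Then F(pi/3) - F(0) = (pi/9) - (0) = pi/9.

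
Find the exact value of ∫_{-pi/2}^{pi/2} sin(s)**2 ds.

Use the identity sin^2(s) = (1 - cos(2*s))/2.
An antiderivative is F(s) = s/2 - sin(2*s)/4.
Then F(pi/2) - F(-pi/2) = (pi/4) - (-pi/4) = pi/2.

pi/2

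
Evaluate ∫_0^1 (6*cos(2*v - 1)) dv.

Let u = 2*v - 1, so du = 2 dv. When v = 0, u = -1; when v = 1, u = 1.
The integral becomes 3·∫ cos(u) du from -1 to 1, with antiderivative 3*sin(u).
Back in v: F(v) = 3*sin(2*v - 1).
Then F(1) - F(0) = (3*sin(1)) - (-3*sin(1)) = 6*sin(1).

6*sin(1)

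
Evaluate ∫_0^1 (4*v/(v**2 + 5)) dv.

log(36/25)

Let u = v**2 + 5, so du = 2*v dv. When v = 0, u = 5; when v = 1, u = 6.
The integral becomes 2·∫ 1/u du from 5 to 6, with antiderivative 2*log(u).
Back in v: F(v) = 2*log(v**2 + 5).
Then F(1) - F(0) = (log(36)) - (log(25)) = log(36/25).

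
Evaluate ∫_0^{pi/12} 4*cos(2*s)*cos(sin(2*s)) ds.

2*sin(1/2)

Let u = sin(2*s), so du = 2*cos(2*s) ds. When s = 0, u = 0; when s = pi/12, u = 1/2.
The integral becomes 2·∫ cos(u) du from 0 to 1/2, with antiderivative 2*sin(u).
Back in s: F(s) = 2*sin(sin(2*s)).
Then F(pi/12) - F(0) = (2*sin(1/2)) - (0) = 2*sin(1/2).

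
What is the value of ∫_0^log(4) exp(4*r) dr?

Let u = exp(r), so du = exp(r) dr. When r = 0, u = 1; when r = log(4), u = 4.
The integral becomes ∫ u**3 du from 1 to 4, with antiderivative u**4/4.
Back in r: F(r) = exp(4*r)/4.
Then F(log(4)) - F(0) = (64) - (1/4) = 255/4.

255/4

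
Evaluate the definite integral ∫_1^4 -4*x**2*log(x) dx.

Integrate by parts once (u = ln x, dv = -4*x**2 dx).
An antiderivative is F(x) = -4*x**3*(3*log(x) - 1)/9.
Then F(4) - F(1) = (256/9 - 512*log(2)/3) - (4/9) = 28 - 512*log(2)/3.

28 - 512*log(2)/3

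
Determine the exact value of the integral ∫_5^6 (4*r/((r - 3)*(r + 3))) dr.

-8*log(2) + 6*log(3)

Factor the denominator: r**2 - 9 = (r + 3)(r - 3).
Partial fractions: 4*r/((r - 3)*(r + 3)) = 2/(r + 3) + 2/(r - 3).
An antiderivative is F(r) = 2*log(r - 3) + 2*log(r + 3).
Then F(6) - F(5) = (6*log(3)) - (8*log(2)) = -8*log(2) + 6*log(3).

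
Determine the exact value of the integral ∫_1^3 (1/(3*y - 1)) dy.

2*log(2)/3

An antiderivative is F(y) = log(3*y - 1)/3.
Then F(3) - F(1) = (log(2)) - (log(2)/3) = 2*log(2)/3.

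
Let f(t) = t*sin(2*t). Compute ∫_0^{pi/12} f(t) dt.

Integrate by parts once (u = t, dv = sin(2*t) dt).
An antiderivative is F(t) = -t*cos(2*t)/2 + sin(2*t)/4.
Then F(pi/12) - F(0) = (-sqrt(3)*pi/48 + 1/8) - (0) = -sqrt(3)*pi/48 + 1/8.

-sqrt(3)*pi/48 + 1/8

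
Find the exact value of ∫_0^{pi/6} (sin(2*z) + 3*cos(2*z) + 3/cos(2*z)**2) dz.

An antiderivative is F(z) = 3*sin(2*z)/2 - cos(2*z)/2 + 3*tan(2*z)/2.
Then F(pi/6) - F(0) = (-1/4 + 9*sqrt(3)/4) - (-1/2) = 1/4 + 9*sqrt(3)/4.

1/4 + 9*sqrt(3)/4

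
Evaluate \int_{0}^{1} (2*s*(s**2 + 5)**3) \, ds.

Let u = s**2 + 5, so du = 2*s ds. When s = 0, u = 5; when s = 1, u = 6.
The integral becomes ∫ u**3 du from 5 to 6, with antiderivative u**4/4.
Back in s: F(s) = (s**2 + 5)**4/4.
Then F(1) - F(0) = (324) - (625/4) = 671/4.

671/4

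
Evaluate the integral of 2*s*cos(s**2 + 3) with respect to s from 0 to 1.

sin(4) - sin(3)

Let u = s**2 + 3, so du = 2*s ds. When s = 0, u = 3; when s = 1, u = 4.
The integral becomes ∫ cos(u) du from 3 to 4, with antiderivative sin(u).
Back in s: F(s) = sin(s**2 + 3).
Then F(1) - F(0) = (sin(4)) - (sin(3)) = sin(4) - sin(3).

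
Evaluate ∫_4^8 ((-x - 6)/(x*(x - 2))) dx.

log(8/81)

Factor the denominator: x**2 - 2*x = x(x - 2).
Partial fractions: (-x - 6)/(x*(x - 2)) = 3/x - 4/(x - 2).
An antiderivative is F(x) = 3*log(x) - 4*log(x - 2).
Then F(8) - F(4) = (log(32/81)) - (log(4)) = log(8/81).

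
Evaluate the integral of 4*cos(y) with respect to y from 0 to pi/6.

2

An antiderivative is F(y) = 4*sin(y).
Then F(pi/6) - F(0) = (2) - (0) = 2.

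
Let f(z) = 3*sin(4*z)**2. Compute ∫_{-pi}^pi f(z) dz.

3*pi

Use the identity sin^2(4*z) = (1 - cos(8*z))/2.
An antiderivative is F(z) = 3*z/2 - 3*sin(8*z)/16.
Then F(pi) - F(-pi) = (3*pi/2) - (-3*pi/2) = 3*pi.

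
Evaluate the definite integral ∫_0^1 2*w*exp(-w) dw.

2 - 4*exp(-1)

Integrate by parts once (u = w, dv = 2*exp(-w) dw).
An antiderivative is F(w) = (-2*w - 2)*exp(-w).
Then F(1) - F(0) = (-4*exp(-1)) - (-2) = 2 - 4*exp(-1).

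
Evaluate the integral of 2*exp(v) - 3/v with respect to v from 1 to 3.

-2*exp(1) - log(27) + 2*exp(3)

An antiderivative is F(v) = 2*exp(v) - 3*log(v).
Then F(3) - F(1) = (-log(27) + 2*exp(3)) - (2*exp(1)) = -2*exp(1) - log(27) + 2*exp(3).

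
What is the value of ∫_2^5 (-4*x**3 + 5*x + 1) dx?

-1107/2

By the power rule, an antiderivative is F(x) = -x**4 + 5*x**2/2 + x.
Then F(5) - F(2) = (-1115/2) - (-4) = -1107/2.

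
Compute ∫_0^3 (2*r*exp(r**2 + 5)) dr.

Let u = r**2 + 5, so du = 2*r dr. When r = 0, u = 5; when r = 3, u = 14.
The integral becomes ∫ exp(u) du from 5 to 14, with antiderivative exp(u).
Back in r: F(r) = exp(r**2 + 5).
Then F(3) - F(0) = (exp(14)) - (exp(5)) = -exp(5) + exp(14).

-exp(5) + exp(14)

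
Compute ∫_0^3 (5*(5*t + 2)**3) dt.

83505/4

Let u = 5*t + 2, so du = 5 dt. When t = 0, u = 2; when t = 3, u = 17.
The integral becomes ∫ u**3 du from 2 to 17, with antiderivative u**4/4.
Back in t: F(t) = (5*t + 2)**4/4.
Then F(3) - F(0) = (83521/4) - (4) = 83505/4.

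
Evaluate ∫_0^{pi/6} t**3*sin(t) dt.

-3 - sqrt(3)*pi**3/432 + pi**2/24 + sqrt(3)*pi/2

Integrate by parts 3 times (u = t^3, dv = sin(t) dt).
An antiderivative is F(t) = -t**3*cos(t) + 3*t**2*sin(t) + 6*t*cos(t) - 6*sin(t).
Then F(pi/6) - F(0) = (-3 - sqrt(3)*pi**3/432 + pi**2/24 + sqrt(3)*pi/2) - (0) = -3 - sqrt(3)*pi**3/432 + pi**2/24 + sqrt(3)*pi/2.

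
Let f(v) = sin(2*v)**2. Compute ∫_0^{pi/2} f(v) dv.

pi/4

Use the identity sin^2(2*v) = (1 - cos(4*v))/2.
An antiderivative is F(v) = v/2 - sin(4*v)/8.
Then F(pi/2) - F(0) = (pi/4) - (0) = pi/4.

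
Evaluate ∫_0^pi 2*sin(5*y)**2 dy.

Use the identity sin^2(5*y) = (1 - cos(10*y))/2.
An antiderivative is F(y) = y - sin(10*y)/10.
Then F(pi) - F(0) = (pi) - (0) = pi.

pi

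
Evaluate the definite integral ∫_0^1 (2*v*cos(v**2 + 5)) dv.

sin(6) - sin(5)

Let u = v**2 + 5, so du = 2*v dv. When v = 0, u = 5; when v = 1, u = 6.
The integral becomes ∫ cos(u) du from 5 to 6, with antiderivative sin(u).
Back in v: F(v) = sin(v**2 + 5).
Then F(1) - F(0) = (sin(6)) - (sin(5)) = sin(6) - sin(5).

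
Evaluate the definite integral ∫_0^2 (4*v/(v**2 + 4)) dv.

log(4)

Let u = v**2 + 4, so du = 2*v dv. When v = 0, u = 4; when v = 2, u = 8.
The integral becomes 2·∫ 1/u du from 4 to 8, with antiderivative 2*log(u).
Back in v: F(v) = 2*log(v**2 + 4).
Then F(2) - F(0) = (log(64)) - (log(16)) = log(4).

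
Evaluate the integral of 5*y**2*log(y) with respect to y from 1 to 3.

Integrate by parts once (u = ln y, dv = 5*y**2 dy).
An antiderivative is F(y) = 5*y**3*(3*log(y) - 1)/9.
Then F(3) - F(1) = (-15 + 45*log(3)) - (-5/9) = -130/9 + 45*log(3).

-130/9 + 45*log(3)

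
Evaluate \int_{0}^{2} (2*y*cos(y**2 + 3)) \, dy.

Let u = y**2 + 3, so du = 2*y dy. When y = 0, u = 3; when y = 2, u = 7.
The integral becomes ∫ cos(u) du from 3 to 7, with antiderivative sin(u).
Back in y: F(y) = sin(y**2 + 3).
Then F(2) - F(0) = (sin(7)) - (sin(3)) = -sin(3) + sin(7).

-sin(3) + sin(7)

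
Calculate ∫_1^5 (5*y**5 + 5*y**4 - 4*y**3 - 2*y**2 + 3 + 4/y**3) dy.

1158844/75

By the power rule, an antiderivative is F(y) = 5*y**6/6 + y**5 - y**4 - 2*y**3/3 + 3*y - 2/y**2.
Then F(5) - F(1) = (772621/50) - (7/6) = 1158844/75.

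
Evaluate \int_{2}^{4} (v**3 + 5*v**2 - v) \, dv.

By the power rule, an antiderivative is F(v) = v**4/4 + 5*v**3/3 - v**2/2.
Then F(4) - F(2) = (488/3) - (46/3) = 442/3.

442/3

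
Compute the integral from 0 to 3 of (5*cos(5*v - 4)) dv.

sin(11) + sin(4)

Let u = 5*v - 4, so du = 5 dv. When v = 0, u = -4; when v = 3, u = 11.
The integral becomes ∫ cos(u) du from -4 to 11, with antiderivative sin(u).
Back in v: F(v) = sin(5*v - 4).
Then F(3) - F(0) = (sin(11)) - (-sin(4)) = sin(11) + sin(4).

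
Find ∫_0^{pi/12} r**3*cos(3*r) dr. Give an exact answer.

Integrate by parts 3 times (u = r^3, dv = cos(3*r) dr).
An antiderivative is F(r) = r**3*sin(3*r)/3 + r**2*cos(3*r)/3 - 2*r*sin(3*r)/9 - 2*cos(3*r)/27.
Then F(pi/12) - F(0) = (sqrt(2)*(-384 - 96*pi + pi**3 + 12*pi**2)/10368) - (-2/27) = -sqrt(2)/27 - sqrt(2)*pi/108 + sqrt(2)*pi**3/10368 + sqrt(2)*pi**2/864 + 2/27.

-sqrt(2)/27 - sqrt(2)*pi/108 + sqrt(2)*pi**3/10368 + sqrt(2)*pi**2/864 + 2/27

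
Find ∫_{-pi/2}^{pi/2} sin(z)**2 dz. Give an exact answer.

pi/2

Use the identity sin^2(z) = (1 - cos(2*z))/2.
An antiderivative is F(z) = z/2 - sin(2*z)/4.
Then F(pi/2) - F(-pi/2) = (pi/4) - (-pi/4) = pi/2.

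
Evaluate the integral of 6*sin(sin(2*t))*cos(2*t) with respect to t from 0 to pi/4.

3 - 3*cos(1)

Let u = sin(2*t), so du = 2*cos(2*t) dt. When t = 0, u = 0; when t = pi/4, u = 1.
The integral becomes 3·∫ sin(u) du from 0 to 1, with antiderivative -3*cos(u).
Back in t: F(t) = -3*cos(sin(2*t)).
Then F(pi/4) - F(0) = (-3*cos(1)) - (-3) = 3 - 3*cos(1).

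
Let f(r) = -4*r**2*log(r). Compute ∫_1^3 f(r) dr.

104/9 - 36*log(3)

Integrate by parts once (u = ln r, dv = -4*r**2 dr).
An antiderivative is F(r) = -4*r**3*(3*log(r) - 1)/9.
Then F(3) - F(1) = (12 - 36*log(3)) - (4/9) = 104/9 - 36*log(3).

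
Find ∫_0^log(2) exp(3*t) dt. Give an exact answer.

Let u = exp(t), so du = exp(t) dt. When t = 0, u = 1; when t = log(2), u = 2.
The integral becomes ∫ u**2 du from 1 to 2, with antiderivative u**3/3.
Back in t: F(t) = exp(3*t)/3.
Then F(log(2)) - F(0) = (8/3) - (1/3) = 7/3.

7/3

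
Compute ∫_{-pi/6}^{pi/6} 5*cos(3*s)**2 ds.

5*pi/6

Use the identity cos^2(3*s) = (1 + cos(6*s))/2.
An antiderivative is F(s) = 5*s/2 + 5*sin(6*s)/12.
Then F(pi/6) - F(-pi/6) = (5*pi/12) - (-5*pi/12) = 5*pi/6.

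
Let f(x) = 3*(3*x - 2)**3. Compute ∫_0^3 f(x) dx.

Let u = 3*x - 2, so du = 3 dx. When x = 0, u = -2; when x = 3, u = 7.
The integral becomes ∫ u**3 du from -2 to 7, with antiderivative u**4/4.
Back in x: F(x) = (3*x - 2)**4/4.
Then F(3) - F(0) = (2401/4) - (4) = 2385/4.

2385/4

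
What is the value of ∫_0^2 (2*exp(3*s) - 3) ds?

An antiderivative is F(s) = 2*exp(3*s)/3 - 3*s.
Then F(2) - F(0) = (-6 + 2*exp(6)/3) - (2/3) = -20/3 + 2*exp(6)/3.

-20/3 + 2*exp(6)/3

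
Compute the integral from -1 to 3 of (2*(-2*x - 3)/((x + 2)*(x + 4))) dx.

Factor the denominator: x**2 + 6*x + 8 = (x + 4)(x + 2).
Partial fractions: 2*(-2*x - 3)/((x + 2)*(x + 4)) = -5/(x + 4) + 1/(x + 2).
An antiderivative is F(x) = log(x + 2) - 5*log(x + 4).
Then F(3) - F(-1) = (-5*log(7) + log(5)) - (-5*log(3)) = -5*log(7) + log(5) + 5*log(3).

-5*log(7) + log(5) + 5*log(3)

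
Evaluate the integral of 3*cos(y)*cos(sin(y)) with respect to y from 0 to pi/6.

3*sin(1/2)

Let u = sin(y), so du = cos(y) dy. When y = 0, u = 0; when y = pi/6, u = 1/2.
The integral becomes 3·∫ cos(u) du from 0 to 1/2, with antiderivative 3*sin(u).
Back in y: F(y) = 3*sin(sin(y)).
Then F(pi/6) - F(0) = (3*sin(1/2)) - (0) = 3*sin(1/2).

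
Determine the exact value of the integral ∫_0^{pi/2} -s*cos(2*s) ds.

Integrate by parts once (u = s, dv = -cos(2*s) ds).
An antiderivative is F(s) = -s*sin(2*s)/2 - cos(2*s)/4.
Then F(pi/2) - F(0) = (1/4) - (-1/4) = 1/2.

1/2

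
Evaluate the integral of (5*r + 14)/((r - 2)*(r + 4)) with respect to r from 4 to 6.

log(20)

Factor the denominator: r**2 + 2*r - 8 = (r + 4)(r - 2).
Partial fractions: (5*r + 14)/((r - 2)*(r + 4)) = 1/(r + 4) + 4/(r - 2).
An antiderivative is F(r) = 4*log(r - 2) + log(r + 4).
Then F(6) - F(4) = (log(5) + 9*log(2)) - (7*log(2)) = log(20).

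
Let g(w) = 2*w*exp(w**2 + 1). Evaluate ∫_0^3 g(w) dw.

-exp(1) + exp(10)

Let u = w**2 + 1, so du = 2*w dw. When w = 0, u = 1; when w = 3, u = 10.
The integral becomes ∫ exp(u) du from 1 to 10, with antiderivative exp(u).
Back in w: F(w) = exp(w**2 + 1).
Then F(3) - F(0) = (exp(10)) - (exp(1)) = -exp(1) + exp(10).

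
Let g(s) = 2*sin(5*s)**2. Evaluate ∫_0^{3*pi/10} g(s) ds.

Use the identity sin^2(5*s) = (1 - cos(10*s))/2.
An antiderivative is F(s) = s - sin(10*s)/10.
Then F(3*pi/10) - F(0) = (3*pi/10) - (0) = 3*pi/10.

3*pi/10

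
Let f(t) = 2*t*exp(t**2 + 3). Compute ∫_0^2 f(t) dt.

Let u = t**2 + 3, so du = 2*t dt. When t = 0, u = 3; when t = 2, u = 7.
The integral becomes ∫ exp(u) du from 3 to 7, with antiderivative exp(u).
Back in t: F(t) = exp(t**2 + 3).
Then F(2) - F(0) = (exp(7)) - (exp(3)) = -exp(3) + exp(7).

-exp(3) + exp(7)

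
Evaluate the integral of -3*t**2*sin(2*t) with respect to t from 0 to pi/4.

Integrate by parts twice (u = t^2, dv = -3*sin(2*t) dt).
An antiderivative is F(t) = 3*t**2*cos(2*t)/2 - 3*t*sin(2*t)/2 - 3*cos(2*t)/4.
Then F(pi/4) - F(0) = (-3*pi/8) - (-3/4) = 3/4 - 3*pi/8.

3/4 - 3*pi/8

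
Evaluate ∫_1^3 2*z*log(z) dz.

Integrate by parts once (u = ln z, dv = 2*z dz).
An antiderivative is F(z) = z**2*(2*log(z) - 1)/2.
Then F(3) - F(1) = (-9/2 + 9*log(3)) - (-1/2) = -4 + 9*log(3).

-4 + 9*log(3)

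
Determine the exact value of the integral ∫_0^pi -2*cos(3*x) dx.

0

An antiderivative is F(x) = -2*sin(3*x)/3.
Then F(pi) - F(0) = (0) - (0) = 0.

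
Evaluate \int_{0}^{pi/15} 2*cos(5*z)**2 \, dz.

Use the identity cos^2(5*z) = (1 + cos(10*z))/2.
An antiderivative is F(z) = z + sin(10*z)/10.
Then F(pi/15) - F(0) = (sqrt(3)/20 + pi/15) - (0) = sqrt(3)/20 + pi/15.

sqrt(3)/20 + pi/15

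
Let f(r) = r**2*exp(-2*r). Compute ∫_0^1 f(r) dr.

Integrate by parts twice (u = r^2, dv = exp(-2*r) dr).
An antiderivative is F(r) = (-2*r**2 - 2*r - 1)*exp(-2*r)/4.
Then F(1) - F(0) = (-5*exp(-2)/4) - (-1/4) = (-5 + exp(2))*exp(-2)/4.

(-5 + exp(2))*exp(-2)/4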